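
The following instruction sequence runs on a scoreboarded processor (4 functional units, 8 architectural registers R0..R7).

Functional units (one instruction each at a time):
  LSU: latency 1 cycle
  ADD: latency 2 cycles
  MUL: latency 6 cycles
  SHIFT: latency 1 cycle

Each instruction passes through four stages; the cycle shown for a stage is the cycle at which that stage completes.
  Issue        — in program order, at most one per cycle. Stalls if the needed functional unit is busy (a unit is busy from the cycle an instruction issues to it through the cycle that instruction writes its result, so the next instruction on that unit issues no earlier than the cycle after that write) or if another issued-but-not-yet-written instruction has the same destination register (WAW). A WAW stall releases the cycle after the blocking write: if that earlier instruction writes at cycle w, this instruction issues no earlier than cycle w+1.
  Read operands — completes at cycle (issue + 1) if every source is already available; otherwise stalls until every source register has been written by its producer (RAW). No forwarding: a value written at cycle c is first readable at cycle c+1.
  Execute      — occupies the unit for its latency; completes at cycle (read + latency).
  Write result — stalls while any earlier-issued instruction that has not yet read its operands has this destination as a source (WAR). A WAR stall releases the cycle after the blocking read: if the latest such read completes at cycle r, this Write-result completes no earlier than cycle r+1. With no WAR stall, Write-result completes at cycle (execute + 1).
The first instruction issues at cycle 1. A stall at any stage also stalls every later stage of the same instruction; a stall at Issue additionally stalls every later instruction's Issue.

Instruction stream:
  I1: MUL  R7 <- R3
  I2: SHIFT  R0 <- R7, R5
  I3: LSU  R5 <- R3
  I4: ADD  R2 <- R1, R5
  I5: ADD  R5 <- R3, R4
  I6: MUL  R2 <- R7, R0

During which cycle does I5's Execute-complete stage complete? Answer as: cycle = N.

cycle = 19

cycle 1: I1 issues→MUL
cycle 2: I1 reads; I2 issues→SHIFT
cycle 3: I3 issues→LSU
cycle 4: I3 reads; I4 issues→ADD
cycle 5: I3 exec-done
cycle 8: I1 exec-done
cycle 9: I1 writes R7
cycle 10: I2 reads
cycle 11: I2 exec-done; I3 writes R5
cycle 12: I2 writes R0; I4 reads
cycle 14: I4 exec-done
cycle 15: I4 writes R2
cycle 16: I5 issues→ADD
cycle 17: I5 reads; I6 issues→MUL
cycle 18: I6 reads
cycle 19: I5 exec-done
cycle 20: I5 writes R5
cycle 24: I6 exec-done
cycle 25: I6 writes R2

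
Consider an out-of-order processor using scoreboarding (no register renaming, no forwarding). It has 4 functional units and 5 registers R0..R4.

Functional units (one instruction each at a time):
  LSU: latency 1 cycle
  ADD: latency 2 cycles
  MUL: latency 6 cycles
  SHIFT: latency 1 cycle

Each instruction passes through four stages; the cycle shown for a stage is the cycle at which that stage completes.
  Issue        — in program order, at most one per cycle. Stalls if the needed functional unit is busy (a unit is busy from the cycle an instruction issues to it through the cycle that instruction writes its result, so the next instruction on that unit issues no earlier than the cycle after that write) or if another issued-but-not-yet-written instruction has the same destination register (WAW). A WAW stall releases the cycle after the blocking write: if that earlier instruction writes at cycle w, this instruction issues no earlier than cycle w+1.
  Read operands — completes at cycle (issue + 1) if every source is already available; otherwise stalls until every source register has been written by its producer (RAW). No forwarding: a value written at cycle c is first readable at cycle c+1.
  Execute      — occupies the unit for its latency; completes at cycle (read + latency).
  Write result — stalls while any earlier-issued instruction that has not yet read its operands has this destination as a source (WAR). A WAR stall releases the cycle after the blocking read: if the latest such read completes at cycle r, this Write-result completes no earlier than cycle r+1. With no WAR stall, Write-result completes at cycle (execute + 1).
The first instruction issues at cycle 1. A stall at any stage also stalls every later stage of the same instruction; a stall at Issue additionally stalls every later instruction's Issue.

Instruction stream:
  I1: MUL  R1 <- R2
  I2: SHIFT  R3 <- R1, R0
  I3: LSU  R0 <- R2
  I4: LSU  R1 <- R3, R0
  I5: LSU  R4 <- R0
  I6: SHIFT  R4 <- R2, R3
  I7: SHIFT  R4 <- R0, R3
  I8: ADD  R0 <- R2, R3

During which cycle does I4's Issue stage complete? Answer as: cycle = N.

1) issue 1, read 2, done 8, write 9
2) issue 2, read 10, done 11, write 12  <RAW R1: wait I1 write@9>
3) issue 3, read 4, done 5, write 11  <WAR R0: wait I2 read@10>
4) issue 12, read 13, done 14, write 15  <struct: LSU busy until I3 writes@11>
5) issue 16, read 17, done 18, write 19  <struct: LSU busy until I4 writes@15>
6) issue 20, read 21, done 22, write 23  <WAW R4: wait I5 write@19>
7) issue 24, read 25, done 26, write 27  <struct: SHIFT busy until I6 writes@23>
8) issue 25, read 26, done 28, write 29

cycle = 12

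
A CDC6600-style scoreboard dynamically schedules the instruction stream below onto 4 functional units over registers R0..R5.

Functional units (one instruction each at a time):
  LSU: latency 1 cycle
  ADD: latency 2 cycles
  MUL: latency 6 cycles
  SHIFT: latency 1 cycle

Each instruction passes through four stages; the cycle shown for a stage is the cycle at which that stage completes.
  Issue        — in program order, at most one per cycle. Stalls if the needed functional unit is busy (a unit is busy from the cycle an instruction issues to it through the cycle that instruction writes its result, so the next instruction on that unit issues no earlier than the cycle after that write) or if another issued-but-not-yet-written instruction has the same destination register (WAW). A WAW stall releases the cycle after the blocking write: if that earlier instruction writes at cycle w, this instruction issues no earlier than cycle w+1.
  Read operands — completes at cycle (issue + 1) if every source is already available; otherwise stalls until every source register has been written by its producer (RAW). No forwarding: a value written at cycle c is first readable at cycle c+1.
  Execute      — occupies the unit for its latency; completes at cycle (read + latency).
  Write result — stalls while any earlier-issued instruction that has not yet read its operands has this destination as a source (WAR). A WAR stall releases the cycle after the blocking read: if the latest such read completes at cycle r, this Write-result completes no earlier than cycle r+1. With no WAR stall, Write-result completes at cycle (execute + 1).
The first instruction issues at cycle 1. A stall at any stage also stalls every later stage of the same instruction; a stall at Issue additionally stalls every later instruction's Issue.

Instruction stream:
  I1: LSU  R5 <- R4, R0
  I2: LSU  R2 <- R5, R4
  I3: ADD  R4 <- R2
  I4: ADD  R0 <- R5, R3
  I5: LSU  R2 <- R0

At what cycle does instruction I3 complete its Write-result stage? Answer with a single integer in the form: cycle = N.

cycle 1: I1 dispatched to LSU
cycle 2: I1 operands ready
cycle 3: I1 complete
cycle 4: R5←I1
cycle 5: I2 dispatched to LSU
cycle 6: I2 operands ready · I3 dispatched to ADD
cycle 7: I2 complete
cycle 8: R2←I2
cycle 9: I3 operands ready
cycle 11: I3 complete
cycle 12: R4←I3
cycle 13: I4 dispatched to ADD
cycle 14: I4 operands ready · I5 dispatched to LSU
cycle 16: I4 complete
cycle 17: R0←I4
cycle 18: I5 operands ready
cycle 19: I5 complete
cycle 20: R2←I5

cycle = 12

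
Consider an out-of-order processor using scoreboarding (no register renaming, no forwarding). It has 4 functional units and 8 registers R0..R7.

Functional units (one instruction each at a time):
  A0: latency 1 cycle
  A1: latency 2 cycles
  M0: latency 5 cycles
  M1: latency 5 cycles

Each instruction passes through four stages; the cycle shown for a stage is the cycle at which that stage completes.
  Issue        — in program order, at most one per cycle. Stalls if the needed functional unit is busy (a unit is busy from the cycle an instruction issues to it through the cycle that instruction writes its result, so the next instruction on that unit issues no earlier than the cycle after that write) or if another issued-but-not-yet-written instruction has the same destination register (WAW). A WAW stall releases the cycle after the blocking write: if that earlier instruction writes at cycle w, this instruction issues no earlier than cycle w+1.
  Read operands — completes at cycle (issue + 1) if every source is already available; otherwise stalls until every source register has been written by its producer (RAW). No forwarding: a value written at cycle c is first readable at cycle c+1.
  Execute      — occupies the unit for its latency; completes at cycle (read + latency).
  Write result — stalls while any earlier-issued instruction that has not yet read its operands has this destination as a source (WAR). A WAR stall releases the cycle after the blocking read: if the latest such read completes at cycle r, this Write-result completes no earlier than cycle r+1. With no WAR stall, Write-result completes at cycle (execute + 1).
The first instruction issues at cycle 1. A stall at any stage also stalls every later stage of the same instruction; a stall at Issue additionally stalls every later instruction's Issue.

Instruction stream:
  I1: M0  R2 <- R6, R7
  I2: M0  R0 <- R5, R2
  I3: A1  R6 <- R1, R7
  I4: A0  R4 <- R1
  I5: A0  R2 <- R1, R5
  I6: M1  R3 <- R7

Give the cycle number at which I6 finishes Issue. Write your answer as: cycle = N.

cycle = 16

[1] issue I1 (M0)
[2] I1 read-ops
[7] I1 finished on M0
[8] I1→R2
[9] issue I2 (M0)
[10] I2 read-ops · issue I3 (A1)
[11] I3 read-ops · issue I4 (A0)
[12] I4 read-ops
[13] I3 finished on A1 · I4 finished on A0
[14] I3→R6 · I4→R4
[15] I2 finished on M0 · issue I5 (A0)
[16] I2→R0 · I5 read-ops · issue I6 (M1)
[17] I5 finished on A0 · I6 read-ops
[18] I5→R2
[22] I6 finished on M1
[23] I6→R3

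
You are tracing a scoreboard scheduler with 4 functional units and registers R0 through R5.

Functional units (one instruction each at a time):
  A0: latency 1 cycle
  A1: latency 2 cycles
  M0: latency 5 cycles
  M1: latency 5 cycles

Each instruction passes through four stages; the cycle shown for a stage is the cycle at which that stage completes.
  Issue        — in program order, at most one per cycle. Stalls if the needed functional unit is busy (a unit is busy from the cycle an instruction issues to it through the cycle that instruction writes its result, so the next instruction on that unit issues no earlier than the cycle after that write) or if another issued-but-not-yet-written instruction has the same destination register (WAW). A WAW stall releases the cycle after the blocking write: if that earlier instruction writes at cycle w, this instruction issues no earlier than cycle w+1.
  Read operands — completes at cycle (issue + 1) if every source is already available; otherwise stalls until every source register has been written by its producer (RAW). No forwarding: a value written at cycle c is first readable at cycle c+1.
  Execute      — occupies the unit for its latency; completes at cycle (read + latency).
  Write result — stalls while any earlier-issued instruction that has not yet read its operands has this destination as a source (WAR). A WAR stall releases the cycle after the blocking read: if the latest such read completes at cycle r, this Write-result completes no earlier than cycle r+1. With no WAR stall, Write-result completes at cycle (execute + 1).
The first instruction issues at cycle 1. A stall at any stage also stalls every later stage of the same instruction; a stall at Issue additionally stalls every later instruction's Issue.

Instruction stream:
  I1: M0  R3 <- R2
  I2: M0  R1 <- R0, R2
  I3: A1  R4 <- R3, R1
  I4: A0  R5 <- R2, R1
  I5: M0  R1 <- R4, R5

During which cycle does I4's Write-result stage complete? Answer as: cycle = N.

[1] I1 issues→M0
[2] I1 reads
[7] I1 exec-done
[8] I1 writes R3
[9] I2 issues→M0
[10] I2 reads; I3 issues→A1
[11] I4 issues→A0
[15] I2 exec-done
[16] I2 writes R1
[17] I3 reads; I4 reads; I5 issues→M0
[18] I4 exec-done
[19] I3 exec-done; I4 writes R5
[20] I3 writes R4
[21] I5 reads
[26] I5 exec-done
[27] I5 writes R1

cycle = 19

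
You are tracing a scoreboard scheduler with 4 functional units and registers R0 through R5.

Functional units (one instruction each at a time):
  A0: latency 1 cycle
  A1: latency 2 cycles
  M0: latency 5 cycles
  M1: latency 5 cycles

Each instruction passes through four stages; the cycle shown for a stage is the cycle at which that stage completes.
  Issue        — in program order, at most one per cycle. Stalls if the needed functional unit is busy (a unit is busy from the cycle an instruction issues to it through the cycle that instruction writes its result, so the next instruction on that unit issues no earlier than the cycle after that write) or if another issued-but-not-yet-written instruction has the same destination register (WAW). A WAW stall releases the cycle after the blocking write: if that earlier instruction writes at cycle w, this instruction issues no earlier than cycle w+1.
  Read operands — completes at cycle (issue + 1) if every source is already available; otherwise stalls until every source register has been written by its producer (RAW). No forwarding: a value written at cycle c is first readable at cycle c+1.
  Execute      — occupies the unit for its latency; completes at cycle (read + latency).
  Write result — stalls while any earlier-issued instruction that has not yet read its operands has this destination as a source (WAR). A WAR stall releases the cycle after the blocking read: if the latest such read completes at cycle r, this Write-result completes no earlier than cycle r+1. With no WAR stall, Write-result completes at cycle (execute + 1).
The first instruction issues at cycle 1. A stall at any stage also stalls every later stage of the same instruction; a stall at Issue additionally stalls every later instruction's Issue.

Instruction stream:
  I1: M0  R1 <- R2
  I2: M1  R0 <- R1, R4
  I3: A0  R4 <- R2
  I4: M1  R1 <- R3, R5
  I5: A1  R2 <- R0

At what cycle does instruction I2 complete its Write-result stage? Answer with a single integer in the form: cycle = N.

cycle = 15

cycle 1: I1→M0
cycle 2: I1 RO, I2→M1
cycle 3: I3→A0
cycle 4: I3 RO
cycle 5: I3 EX
cycle 7: I1 EX
cycle 8: I1 WR R1
cycle 9: I2 RO
cycle 10: I3 WR R4
cycle 14: I2 EX
cycle 15: I2 WR R0
cycle 16: I4→M1
cycle 17: I4 RO, I5→A1
cycle 18: I5 RO
cycle 20: I5 EX
cycle 21: I5 WR R2
cycle 22: I4 EX
cycle 23: I4 WR R1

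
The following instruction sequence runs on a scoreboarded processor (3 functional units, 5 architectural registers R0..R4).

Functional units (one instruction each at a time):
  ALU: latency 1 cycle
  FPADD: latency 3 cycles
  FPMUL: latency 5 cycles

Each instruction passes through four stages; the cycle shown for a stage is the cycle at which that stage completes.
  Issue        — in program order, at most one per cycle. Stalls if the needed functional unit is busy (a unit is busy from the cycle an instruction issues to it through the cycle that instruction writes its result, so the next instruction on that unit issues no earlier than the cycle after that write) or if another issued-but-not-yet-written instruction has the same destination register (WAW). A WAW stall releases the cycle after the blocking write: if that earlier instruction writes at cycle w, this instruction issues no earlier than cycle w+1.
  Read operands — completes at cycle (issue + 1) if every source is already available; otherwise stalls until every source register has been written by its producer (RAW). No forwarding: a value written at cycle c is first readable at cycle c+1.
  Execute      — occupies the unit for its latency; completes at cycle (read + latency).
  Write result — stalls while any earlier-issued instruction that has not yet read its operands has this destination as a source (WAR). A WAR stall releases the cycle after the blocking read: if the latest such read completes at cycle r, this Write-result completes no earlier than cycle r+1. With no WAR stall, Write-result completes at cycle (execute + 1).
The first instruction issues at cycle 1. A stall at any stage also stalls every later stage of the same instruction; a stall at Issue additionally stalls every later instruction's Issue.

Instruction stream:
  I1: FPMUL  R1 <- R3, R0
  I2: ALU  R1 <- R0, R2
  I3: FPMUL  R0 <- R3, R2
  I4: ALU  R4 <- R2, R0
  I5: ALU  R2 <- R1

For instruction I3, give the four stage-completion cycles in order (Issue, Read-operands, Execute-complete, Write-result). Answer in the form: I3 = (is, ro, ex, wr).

[1] I1 dispatched to FPMUL
[2] I1 operands ready
[7] I1 complete
[8] R1←I1
[9] I2 dispatched to ALU
[10] I2 operands ready; I3 dispatched to FPMUL
[11] I2 complete; I3 operands ready
[12] R1←I2
[13] I4 dispatched to ALU
[16] I3 complete
[17] R0←I3
[18] I4 operands ready
[19] I4 complete
[20] R4←I4
[21] I5 dispatched to ALU
[22] I5 operands ready
[23] I5 complete
[24] R2←I5

I3 = (10, 11, 16, 17)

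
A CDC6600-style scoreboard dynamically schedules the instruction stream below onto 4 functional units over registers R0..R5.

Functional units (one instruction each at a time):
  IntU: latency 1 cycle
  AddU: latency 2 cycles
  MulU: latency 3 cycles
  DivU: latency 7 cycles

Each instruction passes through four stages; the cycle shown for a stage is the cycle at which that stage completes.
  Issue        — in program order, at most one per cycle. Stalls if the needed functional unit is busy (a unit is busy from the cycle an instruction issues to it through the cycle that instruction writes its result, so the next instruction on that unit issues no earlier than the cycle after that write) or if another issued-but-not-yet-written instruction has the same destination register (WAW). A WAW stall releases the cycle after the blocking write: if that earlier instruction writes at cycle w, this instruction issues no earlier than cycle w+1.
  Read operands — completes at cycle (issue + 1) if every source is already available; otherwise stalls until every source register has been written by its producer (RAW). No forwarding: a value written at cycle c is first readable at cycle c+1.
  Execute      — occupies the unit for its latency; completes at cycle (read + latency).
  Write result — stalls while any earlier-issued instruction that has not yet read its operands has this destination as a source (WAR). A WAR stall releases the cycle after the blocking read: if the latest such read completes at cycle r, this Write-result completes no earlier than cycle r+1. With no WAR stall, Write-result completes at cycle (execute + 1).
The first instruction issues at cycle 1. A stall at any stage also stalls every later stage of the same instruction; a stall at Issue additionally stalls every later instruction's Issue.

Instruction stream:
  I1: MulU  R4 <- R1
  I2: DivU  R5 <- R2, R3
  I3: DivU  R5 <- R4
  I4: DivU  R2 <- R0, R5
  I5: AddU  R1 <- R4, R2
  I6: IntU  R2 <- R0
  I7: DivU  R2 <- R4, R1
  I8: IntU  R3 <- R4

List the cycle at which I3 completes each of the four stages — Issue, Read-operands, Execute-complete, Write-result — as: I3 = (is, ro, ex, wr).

c1: I1→MulU
c2: I1 RO, I2→DivU
c3: I2 RO
c5: I1 EX
c6: I1 WR R4
c10: I2 EX
c11: I2 WR R5
c12: I3→DivU
c13: I3 RO
c20: I3 EX
c21: I3 WR R5
c22: I4→DivU
c23: I4 RO, I5→AddU
c30: I4 EX
c31: I4 WR R2
c32: I5 RO, I6→IntU
c33: I6 RO
c34: I5 EX, I6 EX
c35: I5 WR R1, I6 WR R2
c36: I7→DivU
c37: I7 RO, I8→IntU
c38: I8 RO
c39: I8 EX
c40: I8 WR R3
c44: I7 EX
c45: I7 WR R2

I3 = (12, 13, 20, 21)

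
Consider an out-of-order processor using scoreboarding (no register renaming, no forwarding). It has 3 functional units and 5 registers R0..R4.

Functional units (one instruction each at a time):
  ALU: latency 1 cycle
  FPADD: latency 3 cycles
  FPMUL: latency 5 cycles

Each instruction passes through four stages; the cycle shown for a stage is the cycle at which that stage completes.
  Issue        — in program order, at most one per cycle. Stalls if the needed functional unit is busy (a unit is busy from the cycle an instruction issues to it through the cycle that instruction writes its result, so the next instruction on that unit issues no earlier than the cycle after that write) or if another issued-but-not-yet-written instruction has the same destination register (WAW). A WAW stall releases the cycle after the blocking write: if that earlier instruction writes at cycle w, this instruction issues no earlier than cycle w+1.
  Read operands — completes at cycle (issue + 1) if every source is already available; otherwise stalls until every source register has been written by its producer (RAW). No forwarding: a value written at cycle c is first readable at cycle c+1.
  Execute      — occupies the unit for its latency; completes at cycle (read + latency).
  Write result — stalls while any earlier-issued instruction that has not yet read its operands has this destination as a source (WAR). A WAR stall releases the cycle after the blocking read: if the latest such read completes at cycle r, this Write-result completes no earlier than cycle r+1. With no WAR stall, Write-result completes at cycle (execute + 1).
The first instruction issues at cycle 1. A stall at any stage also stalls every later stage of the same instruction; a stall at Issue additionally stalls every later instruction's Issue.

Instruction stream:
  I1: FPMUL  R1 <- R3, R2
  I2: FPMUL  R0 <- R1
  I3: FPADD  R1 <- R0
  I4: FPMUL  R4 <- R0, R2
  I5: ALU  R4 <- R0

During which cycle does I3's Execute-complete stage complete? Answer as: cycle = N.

cycle 1: issue I1 (FPMUL)
cycle 2: I1 read-ops
cycle 7: I1 finished on FPMUL
cycle 8: I1→R1
cycle 9: issue I2 (FPMUL)
cycle 10: I2 read-ops, issue I3 (FPADD)
cycle 15: I2 finished on FPMUL
cycle 16: I2→R0
cycle 17: I3 read-ops, issue I4 (FPMUL)
cycle 18: I4 read-ops
cycle 20: I3 finished on FPADD
cycle 21: I3→R1
cycle 23: I4 finished on FPMUL
cycle 24: I4→R4
cycle 25: issue I5 (ALU)
cycle 26: I5 read-ops
cycle 27: I5 finished on ALU
cycle 28: I5→R4

cycle = 20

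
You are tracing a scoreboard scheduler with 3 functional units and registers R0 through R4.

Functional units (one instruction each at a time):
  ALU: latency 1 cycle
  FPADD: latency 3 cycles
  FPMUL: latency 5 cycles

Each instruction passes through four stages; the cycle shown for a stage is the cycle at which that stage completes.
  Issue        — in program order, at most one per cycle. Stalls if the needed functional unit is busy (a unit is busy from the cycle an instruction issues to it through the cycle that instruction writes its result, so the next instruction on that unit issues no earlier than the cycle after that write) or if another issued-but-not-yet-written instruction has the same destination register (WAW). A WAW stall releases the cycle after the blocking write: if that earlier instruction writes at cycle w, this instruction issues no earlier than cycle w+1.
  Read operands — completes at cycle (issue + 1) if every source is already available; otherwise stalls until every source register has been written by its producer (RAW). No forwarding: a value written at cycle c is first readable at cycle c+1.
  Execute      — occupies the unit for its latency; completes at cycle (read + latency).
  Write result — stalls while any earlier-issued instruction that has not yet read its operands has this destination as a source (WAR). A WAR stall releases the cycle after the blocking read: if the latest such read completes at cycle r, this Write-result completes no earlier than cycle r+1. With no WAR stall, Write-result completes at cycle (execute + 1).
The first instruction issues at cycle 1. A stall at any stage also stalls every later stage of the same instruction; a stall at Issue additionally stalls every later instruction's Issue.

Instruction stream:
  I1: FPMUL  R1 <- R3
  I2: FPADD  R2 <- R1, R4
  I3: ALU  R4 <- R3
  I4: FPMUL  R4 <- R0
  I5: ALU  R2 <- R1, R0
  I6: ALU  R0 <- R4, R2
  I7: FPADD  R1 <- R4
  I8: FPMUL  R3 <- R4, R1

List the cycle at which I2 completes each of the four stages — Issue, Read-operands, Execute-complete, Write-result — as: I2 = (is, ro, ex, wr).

I2 = (2, 9, 12, 13)

t=1  I1 issues→FPMUL
t=2  I1 reads, I2 issues→FPADD
t=3  I3 issues→ALU
t=4  I3 reads
t=5  I3 exec-done
t=7  I1 exec-done
t=8  I1 writes R1
t=9  I2 reads
t=10  I3 writes R4
t=11  I4 issues→FPMUL
t=12  I2 exec-done, I4 reads
t=13  I2 writes R2
t=14  I5 issues→ALU
t=15  I5 reads
t=16  I5 exec-done
t=17  I4 exec-done, I5 writes R2
t=18  I4 writes R4, I6 issues→ALU
t=19  I6 reads, I7 issues→FPADD
t=20  I6 exec-done, I7 reads, I8 issues→FPMUL
t=21  I6 writes R0
t=23  I7 exec-done
t=24  I7 writes R1
t=25  I8 reads
t=30  I8 exec-done
t=31  I8 writes R3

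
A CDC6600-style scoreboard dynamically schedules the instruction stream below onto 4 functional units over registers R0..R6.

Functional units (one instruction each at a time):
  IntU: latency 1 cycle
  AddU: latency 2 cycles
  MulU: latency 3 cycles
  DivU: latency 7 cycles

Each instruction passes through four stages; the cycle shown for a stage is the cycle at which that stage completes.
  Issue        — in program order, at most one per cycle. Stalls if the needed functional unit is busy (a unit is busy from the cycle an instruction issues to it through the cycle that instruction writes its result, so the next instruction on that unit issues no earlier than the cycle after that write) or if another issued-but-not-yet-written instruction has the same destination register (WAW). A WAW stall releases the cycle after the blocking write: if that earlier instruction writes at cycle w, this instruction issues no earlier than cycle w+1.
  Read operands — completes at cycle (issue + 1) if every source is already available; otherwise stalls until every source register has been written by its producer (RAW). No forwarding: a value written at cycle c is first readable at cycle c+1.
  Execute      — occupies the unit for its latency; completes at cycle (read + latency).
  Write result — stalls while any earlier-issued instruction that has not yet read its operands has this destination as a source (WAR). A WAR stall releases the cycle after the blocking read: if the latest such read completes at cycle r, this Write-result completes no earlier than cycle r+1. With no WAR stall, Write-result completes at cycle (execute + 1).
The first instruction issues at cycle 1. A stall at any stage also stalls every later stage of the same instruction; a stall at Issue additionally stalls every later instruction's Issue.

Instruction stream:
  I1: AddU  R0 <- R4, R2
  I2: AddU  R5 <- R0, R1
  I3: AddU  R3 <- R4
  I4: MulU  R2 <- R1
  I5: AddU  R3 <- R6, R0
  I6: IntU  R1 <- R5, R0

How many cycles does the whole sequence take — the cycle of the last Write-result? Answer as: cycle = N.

cycle = 20

1) issue 1, read 2, done 4, write 5
2) issue 6, read 7, done 9, write 10  <struct: AddU busy until I1 writes@5>
3) issue 11, read 12, done 14, write 15  <struct: AddU busy until I2 writes@10>
4) issue 12, read 13, done 16, write 17
5) issue 16, read 17, done 19, write 20  <struct: AddU busy until I3 writes@15>
6) issue 17, read 18, done 19, write 20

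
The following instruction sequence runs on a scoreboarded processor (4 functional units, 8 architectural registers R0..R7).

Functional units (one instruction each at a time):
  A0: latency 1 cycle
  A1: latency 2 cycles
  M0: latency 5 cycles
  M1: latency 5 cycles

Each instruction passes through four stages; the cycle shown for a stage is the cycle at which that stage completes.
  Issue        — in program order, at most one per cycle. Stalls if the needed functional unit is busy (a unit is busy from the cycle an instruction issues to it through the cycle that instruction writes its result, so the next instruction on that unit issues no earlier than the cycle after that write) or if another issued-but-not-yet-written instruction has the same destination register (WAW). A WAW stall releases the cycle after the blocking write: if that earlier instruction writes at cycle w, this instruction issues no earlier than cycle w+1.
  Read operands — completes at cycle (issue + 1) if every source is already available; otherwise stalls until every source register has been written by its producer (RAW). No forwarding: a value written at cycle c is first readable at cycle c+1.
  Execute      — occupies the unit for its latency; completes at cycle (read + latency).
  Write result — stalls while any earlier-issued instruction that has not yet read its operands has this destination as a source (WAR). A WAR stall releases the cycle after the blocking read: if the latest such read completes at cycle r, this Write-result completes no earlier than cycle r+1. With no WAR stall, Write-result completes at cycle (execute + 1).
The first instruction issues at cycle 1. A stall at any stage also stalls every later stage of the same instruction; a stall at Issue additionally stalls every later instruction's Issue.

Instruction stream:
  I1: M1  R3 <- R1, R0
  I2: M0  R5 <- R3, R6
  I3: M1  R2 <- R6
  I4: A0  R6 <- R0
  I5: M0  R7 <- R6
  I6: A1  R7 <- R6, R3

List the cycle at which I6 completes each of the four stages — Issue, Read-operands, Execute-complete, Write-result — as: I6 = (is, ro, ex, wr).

  I1 | 1 | 2 | 7 | 8
  I2 | 2 | 9 | 14 | 15   RAW R3: wait I1 write@8
  I3 | 9 | 10 | 15 | 16   struct: M1 busy until I1 writes@8
  I4 | 10 | 11 | 12 | 13
  I5 | 16 | 17 | 22 | 23   struct: M0 busy until I2 writes@15
  I6 | 24 | 25 | 27 | 28   WAW R7: wait I5 write@23

I6 = (24, 25, 27, 28)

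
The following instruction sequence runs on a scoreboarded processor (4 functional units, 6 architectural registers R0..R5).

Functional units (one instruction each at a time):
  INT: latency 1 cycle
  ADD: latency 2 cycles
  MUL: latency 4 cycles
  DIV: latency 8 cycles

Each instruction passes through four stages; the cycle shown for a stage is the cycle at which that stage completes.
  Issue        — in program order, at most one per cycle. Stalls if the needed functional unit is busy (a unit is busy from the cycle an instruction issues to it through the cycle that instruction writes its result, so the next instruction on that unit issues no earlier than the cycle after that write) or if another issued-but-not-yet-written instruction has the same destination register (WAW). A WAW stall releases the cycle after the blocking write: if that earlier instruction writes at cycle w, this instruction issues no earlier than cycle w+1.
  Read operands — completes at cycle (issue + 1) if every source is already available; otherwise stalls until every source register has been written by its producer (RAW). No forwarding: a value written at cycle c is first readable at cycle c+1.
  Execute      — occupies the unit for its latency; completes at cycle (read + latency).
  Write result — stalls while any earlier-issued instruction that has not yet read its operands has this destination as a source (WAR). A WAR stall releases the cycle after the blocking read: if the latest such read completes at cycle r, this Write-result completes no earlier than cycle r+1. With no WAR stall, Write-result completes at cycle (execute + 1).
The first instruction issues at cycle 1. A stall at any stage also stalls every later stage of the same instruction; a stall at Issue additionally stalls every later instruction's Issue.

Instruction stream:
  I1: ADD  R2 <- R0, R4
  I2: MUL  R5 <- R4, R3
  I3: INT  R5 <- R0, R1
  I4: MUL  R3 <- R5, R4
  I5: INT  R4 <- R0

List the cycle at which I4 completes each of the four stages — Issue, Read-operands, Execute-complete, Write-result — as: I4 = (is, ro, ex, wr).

  I1 | 1 | 2 | 4 | 5
  I2 | 2 | 3 | 7 | 8
  I3 | 9 | 10 | 11 | 12   WAW R5: wait I2 write@8
  I4 | 10 | 13 | 17 | 18   RAW R5: wait I3 write@12
  I5 | 13 | 14 | 15 | 16   struct: INT busy until I3 writes@12

I4 = (10, 13, 17, 18)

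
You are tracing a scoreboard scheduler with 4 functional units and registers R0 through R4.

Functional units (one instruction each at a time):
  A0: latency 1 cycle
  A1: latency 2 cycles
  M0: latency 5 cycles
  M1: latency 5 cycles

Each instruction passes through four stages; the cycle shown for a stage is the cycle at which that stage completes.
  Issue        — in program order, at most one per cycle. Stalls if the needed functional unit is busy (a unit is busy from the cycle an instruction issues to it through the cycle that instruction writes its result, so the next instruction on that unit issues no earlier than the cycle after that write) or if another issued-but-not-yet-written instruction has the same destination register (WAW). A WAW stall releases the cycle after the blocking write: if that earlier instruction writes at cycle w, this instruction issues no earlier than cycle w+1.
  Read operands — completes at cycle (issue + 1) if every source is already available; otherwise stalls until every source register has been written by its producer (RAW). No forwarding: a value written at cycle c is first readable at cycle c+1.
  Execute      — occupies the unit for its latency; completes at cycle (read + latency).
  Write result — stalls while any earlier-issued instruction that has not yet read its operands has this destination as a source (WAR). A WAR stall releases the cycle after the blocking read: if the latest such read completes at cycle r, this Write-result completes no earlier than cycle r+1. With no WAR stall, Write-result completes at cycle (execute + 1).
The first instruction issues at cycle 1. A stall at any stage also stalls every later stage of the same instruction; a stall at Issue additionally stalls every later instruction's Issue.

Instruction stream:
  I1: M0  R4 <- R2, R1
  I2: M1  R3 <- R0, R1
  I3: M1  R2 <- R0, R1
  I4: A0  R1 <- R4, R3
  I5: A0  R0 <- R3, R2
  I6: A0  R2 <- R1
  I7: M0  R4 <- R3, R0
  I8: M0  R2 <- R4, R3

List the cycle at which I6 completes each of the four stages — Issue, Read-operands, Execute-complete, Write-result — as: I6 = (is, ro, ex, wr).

t=1  I1 issues→M0
t=2  I1 reads · I2 issues→M1
t=3  I2 reads
t=7  I1 exec-done
t=8  I1 writes R4 · I2 exec-done
t=9  I2 writes R3
t=10  I3 issues→M1
t=11  I3 reads · I4 issues→A0
t=12  I4 reads
t=13  I4 exec-done
t=14  I4 writes R1
t=15  I5 issues→A0
t=16  I3 exec-done
t=17  I3 writes R2
t=18  I5 reads
t=19  I5 exec-done
t=20  I5 writes R0
t=21  I6 issues→A0
t=22  I6 reads · I7 issues→M0
t=23  I6 exec-done · I7 reads
t=24  I6 writes R2
t=28  I7 exec-done
t=29  I7 writes R4
t=30  I8 issues→M0
t=31  I8 reads
t=36  I8 exec-done
t=37  I8 writes R2

I6 = (21, 22, 23, 24)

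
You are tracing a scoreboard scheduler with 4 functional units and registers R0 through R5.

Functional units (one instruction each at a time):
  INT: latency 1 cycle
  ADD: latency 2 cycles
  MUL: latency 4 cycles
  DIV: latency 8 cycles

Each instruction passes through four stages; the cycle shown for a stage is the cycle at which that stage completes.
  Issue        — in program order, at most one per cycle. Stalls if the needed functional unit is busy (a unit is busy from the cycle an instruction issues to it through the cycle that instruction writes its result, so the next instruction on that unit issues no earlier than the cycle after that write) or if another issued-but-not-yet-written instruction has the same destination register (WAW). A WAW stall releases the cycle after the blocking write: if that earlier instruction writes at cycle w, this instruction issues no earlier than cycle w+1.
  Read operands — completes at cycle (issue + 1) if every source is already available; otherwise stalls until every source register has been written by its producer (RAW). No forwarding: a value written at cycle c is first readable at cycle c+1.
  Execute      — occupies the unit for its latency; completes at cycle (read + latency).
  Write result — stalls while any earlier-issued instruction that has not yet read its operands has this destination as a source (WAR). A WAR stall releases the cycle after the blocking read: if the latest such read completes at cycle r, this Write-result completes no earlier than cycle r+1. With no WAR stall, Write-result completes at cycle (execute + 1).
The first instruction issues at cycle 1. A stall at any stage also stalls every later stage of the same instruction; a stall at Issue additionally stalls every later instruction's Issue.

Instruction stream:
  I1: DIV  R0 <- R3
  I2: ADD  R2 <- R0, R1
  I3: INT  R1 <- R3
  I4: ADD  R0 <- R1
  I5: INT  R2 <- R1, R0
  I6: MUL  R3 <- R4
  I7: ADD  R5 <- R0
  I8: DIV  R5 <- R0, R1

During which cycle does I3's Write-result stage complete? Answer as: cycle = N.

cycle = 13

[I1] 1/2/10/11
[I2] 2/12/14/15  (RAW R0: wait I1 write@11)
[I3] 3/4/5/13  (WAR R1: wait I2 read@12)
[I4] 16/17/19/20  (struct: ADD busy until I2 writes@15)
[I5] 17/21/22/23  (RAW R0: wait I4 write@20)
[I6] 18/19/23/24
[I7] 21/22/24/25  (struct: ADD busy until I4 writes@20)
[I8] 26/27/35/36  (WAW R5: wait I7 write@25)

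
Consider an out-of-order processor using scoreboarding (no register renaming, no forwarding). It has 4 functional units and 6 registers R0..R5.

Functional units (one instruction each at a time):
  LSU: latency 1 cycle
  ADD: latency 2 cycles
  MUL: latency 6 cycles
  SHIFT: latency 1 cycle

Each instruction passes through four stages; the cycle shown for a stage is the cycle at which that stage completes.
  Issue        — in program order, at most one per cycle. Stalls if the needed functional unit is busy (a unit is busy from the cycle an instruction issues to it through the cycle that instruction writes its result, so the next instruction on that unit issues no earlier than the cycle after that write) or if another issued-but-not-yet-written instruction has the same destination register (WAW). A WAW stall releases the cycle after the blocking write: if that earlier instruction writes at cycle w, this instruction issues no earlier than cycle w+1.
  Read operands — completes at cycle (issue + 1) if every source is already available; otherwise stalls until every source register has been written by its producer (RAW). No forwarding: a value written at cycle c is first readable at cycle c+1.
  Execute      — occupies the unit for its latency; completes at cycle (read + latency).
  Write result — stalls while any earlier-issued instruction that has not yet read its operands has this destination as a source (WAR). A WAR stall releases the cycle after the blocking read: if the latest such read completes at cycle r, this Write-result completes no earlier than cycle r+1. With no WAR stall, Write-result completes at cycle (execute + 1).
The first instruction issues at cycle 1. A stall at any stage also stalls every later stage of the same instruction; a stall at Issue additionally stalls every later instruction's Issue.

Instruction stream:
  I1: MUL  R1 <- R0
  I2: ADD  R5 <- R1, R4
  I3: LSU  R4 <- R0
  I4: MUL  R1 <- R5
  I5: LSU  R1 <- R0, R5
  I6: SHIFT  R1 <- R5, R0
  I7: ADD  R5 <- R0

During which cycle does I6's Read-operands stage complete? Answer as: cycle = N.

cycle = 27

cycle 1: I1 dispatched to MUL
cycle 2: I1 operands ready · I2 dispatched to ADD
cycle 3: I3 dispatched to LSU
cycle 4: I3 operands ready
cycle 5: I3 complete
cycle 8: I1 complete
cycle 9: R1←I1
cycle 10: I2 operands ready · I4 dispatched to MUL
cycle 11: R4←I3
cycle 12: I2 complete
cycle 13: R5←I2
cycle 14: I4 operands ready
cycle 20: I4 complete
cycle 21: R1←I4
cycle 22: I5 dispatched to LSU
cycle 23: I5 operands ready
cycle 24: I5 complete
cycle 25: R1←I5
cycle 26: I6 dispatched to SHIFT
cycle 27: I6 operands ready · I7 dispatched to ADD
cycle 28: I6 complete · I7 operands ready
cycle 29: R1←I6
cycle 30: I7 complete
cycle 31: R5←I7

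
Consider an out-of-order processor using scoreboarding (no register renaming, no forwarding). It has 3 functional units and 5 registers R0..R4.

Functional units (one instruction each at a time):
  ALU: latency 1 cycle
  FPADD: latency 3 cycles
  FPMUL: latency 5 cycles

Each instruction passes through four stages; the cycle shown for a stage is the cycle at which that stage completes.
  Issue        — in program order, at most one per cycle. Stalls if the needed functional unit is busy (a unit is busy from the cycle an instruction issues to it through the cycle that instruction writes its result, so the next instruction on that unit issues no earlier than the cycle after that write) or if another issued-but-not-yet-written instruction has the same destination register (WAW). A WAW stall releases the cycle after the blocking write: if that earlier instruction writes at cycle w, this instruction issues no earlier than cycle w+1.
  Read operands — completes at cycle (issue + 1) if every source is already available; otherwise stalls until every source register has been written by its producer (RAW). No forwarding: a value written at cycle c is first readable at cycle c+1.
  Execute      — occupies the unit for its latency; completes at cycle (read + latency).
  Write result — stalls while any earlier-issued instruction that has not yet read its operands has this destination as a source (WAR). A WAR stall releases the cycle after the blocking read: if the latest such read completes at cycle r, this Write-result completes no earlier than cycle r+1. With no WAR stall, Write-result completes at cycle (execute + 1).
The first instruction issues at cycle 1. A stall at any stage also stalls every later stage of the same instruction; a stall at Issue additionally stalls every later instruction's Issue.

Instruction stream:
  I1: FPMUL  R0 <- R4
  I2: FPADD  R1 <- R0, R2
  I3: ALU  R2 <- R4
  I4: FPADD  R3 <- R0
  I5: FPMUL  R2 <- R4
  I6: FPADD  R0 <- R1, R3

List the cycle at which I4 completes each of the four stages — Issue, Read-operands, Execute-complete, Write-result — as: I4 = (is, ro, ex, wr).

[I1] 1/2/7/8
[I2] 2/9/12/13  (RAW R0: wait I1 write@8)
[I3] 3/4/5/10  (WAR R2: wait I2 read@9)
[I4] 14/15/18/19  (struct: FPADD busy until I2 writes@13)
[I5] 15/16/21/22
[I6] 20/21/24/25  (struct: FPADD busy until I4 writes@19)

I4 = (14, 15, 18, 19)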